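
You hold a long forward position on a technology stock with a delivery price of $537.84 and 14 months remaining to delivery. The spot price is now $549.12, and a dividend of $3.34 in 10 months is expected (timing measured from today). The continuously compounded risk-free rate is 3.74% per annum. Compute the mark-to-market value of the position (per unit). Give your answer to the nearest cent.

$31.01

PV(remaining dividends) I = 3.34·e^(−0.0374·10/12) = 3.2375
Current forward F = (S − I)·e^(rT) = (549.12 − 3.2375)·e^(0.0374·14/12) = 545.8825 × 1.044599 = 570.2283
Value (long) = (F − K)·e^(−rT) = (570.2283 − 537.84) × 0.957305 = 31.0055
Value = $31.01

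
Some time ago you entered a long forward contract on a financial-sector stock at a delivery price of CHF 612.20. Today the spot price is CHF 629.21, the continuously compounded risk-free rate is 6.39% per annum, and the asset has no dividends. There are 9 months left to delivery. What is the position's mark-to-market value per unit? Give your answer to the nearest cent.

Current fair forward for the remaining 9 months: F = S·e^(r·T), r = 0.0639
F = 629.21 · e^(0.0639 × 9/12) = 629.21 × 1.049092 = 660.0992
Value of long forward = (F − K)·e^(−rT) = (660.0992 − 612.20) · e^(−0.0639·9/12)
= 47.8992 × 0.953205 = 45.66

CHF 45.66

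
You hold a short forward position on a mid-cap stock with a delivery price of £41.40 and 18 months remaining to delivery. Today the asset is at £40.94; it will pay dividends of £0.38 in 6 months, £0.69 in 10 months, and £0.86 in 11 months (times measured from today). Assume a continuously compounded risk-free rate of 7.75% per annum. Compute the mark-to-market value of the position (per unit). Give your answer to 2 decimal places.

-£2.27

PV(remaining dividends) I = 0.38·e^(−0.0775·6/12) + 0.69·e^(−0.0775·10/12) + 0.86·e^(−0.0775·11/12) = 1.8134
Current forward F = (S − I)·e^(rT) = (40.94 − 1.8134)·e^(0.0775·18/12) = 39.1266 × 1.123277 = 43.9500
Value (long) = (F − K)·e^(−rT) = (43.9500 − 41.40) × 0.890253 = 2.2701
Short position value = −(long value) = -£2.27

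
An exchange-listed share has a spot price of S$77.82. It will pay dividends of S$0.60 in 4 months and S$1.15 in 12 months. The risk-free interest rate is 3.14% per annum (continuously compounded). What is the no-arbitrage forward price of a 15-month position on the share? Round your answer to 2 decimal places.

PV(dividends) I = 0.60·e^(−0.0314·4/12) + 1.15·e^(−0.0314·12/12)
I = 0.5938 + 1.1145 = 1.7083
F = (S − I)·e^(rT) = (77.82 − 1.7083) · e^(0.0314·15/12)
= 76.1117 · e^0.039250 = 76.1117 × 1.040030 = S$79.16

S$79.16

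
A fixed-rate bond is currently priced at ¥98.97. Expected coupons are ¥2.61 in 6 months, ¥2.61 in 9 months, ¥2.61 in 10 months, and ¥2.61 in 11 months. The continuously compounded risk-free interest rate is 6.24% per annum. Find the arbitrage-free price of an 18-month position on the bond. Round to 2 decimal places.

¥97.74

PV(coupons) I = 2.61·e^(−0.0624·6/12) + 2.61·e^(−0.0624·9/12) + 2.61·e^(−0.0624·10/12) + 2.61·e^(−0.0624·11/12)
I = 2.5298 + 2.4907 + 2.4777 + 2.4649 = 9.9631
F = (S − I)·e^(rT) = (98.97 − 9.9631) · e^(0.0624·18/12)
= 89.0069 · e^0.093600 = 89.0069 × 1.098120 = ¥97.74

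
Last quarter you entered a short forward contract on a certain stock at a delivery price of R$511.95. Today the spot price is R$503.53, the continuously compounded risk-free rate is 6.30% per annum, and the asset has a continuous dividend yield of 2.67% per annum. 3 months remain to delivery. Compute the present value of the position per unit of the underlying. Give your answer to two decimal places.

Current fair forward for the remaining 3 months: F = S·e^((r − q)·T), (r − q) = 0.0630 − 0.0267 = 0.0363
F = 503.53 · e^(0.0363 × 3/12) = 503.53 × 1.009116 = 508.1202
Value of long forward = (F − K)·e^(−rT) = (508.1202 − 511.95) · e^(−0.0630·3/12)
= -3.8298 × 0.984373 = -3.77
Short position value = −(long value) = R$3.77

R$3.77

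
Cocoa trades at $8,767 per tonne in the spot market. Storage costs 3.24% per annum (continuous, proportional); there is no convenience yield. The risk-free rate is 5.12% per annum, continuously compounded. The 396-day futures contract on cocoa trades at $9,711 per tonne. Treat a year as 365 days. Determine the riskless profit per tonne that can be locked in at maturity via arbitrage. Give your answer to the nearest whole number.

Fair futures: F* = S·e^(carry·T), with carry = (r + u) = 0.0512 + 0.0324 = 0.0836
F* = 8767 · e^(0.0836 × 396/365) = 8767 · e^0.090700 = 8767 × 1.094940 = $9599.3390
Market $9711 > fair $9599.3390: forward overpriced → cash-and-carry (buy spot, short the forward).
At maturity, profit = |F_mkt − F*| = |9711 − 9599.3390| = $112 per tonne

$112 per tonne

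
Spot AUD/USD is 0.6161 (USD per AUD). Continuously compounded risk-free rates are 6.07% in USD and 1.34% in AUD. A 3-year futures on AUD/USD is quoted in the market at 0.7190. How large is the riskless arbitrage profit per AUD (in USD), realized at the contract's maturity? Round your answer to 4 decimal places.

0.0090 per AUD (in USD)

Fair futures: F* = S·e^(carry·T), with carry = (r_USD − r_AUD) = 0.0607 − 0.0134 = 0.0473
F* = 0.6161 · e^(0.0473 × 3) = 0.6161 · e^0.141900 = 0.6161 × 1.152461 = 0.7100
Market 0.7190 > fair 0.7100: forward overpriced → cash-and-carry (buy spot, short the forward).
At maturity, profit = |F_mkt − F*| = |0.7190 − 0.7100| = 0.0090 per AUD (in USD)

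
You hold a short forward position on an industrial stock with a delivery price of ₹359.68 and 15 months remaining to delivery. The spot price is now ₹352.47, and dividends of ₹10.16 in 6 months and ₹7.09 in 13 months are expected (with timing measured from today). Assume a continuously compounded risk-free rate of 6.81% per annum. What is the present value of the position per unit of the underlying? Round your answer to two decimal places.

PV(remaining dividends) I = 10.16·e^(−0.0681·6/12) + 7.09·e^(−0.0681·13/12) = 16.4056
Current forward F = (S − I)·e^(rT) = (352.47 − 16.4056)·e^(0.0681·15/12) = 336.0644 × 1.088853 = 365.9247
Value (long) = (F − K)·e^(−rT) = (365.9247 − 359.68) × 0.918397 = 5.7351
Short position value = −(long value) = -₹5.74

-₹5.74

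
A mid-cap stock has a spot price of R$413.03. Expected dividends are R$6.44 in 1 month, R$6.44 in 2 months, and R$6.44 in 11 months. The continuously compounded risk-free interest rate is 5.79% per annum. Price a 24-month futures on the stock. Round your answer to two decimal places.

R$442.52

PV(dividends) I = 6.44·e^(−0.0579·1/12) + 6.44·e^(−0.0579·2/12) + 6.44·e^(−0.0579·11/12)
I = 6.4090 + 6.3782 + 6.1071 = 18.8943
F = (S − I)·e^(rT) = (413.03 − 18.8943) · e^(0.0579·24/12)
= 394.1357 · e^0.115800 = 394.1357 × 1.122771 = R$442.52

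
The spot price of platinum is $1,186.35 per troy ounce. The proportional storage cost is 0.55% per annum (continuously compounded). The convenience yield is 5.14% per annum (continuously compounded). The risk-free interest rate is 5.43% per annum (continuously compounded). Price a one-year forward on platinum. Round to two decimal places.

$1,196.36 per troy ounce

Net carry = r + u − y = 0.0543 + 0.0055 − 0.0514 = 0.0084
F = S·e^((r+u−y)T) = 1186.35 · e^(0.0084 × 12/12) = 1186.35 · e^0.00840000
= 1186.35 × 1.00843538 = $1,196.36 per troy ounce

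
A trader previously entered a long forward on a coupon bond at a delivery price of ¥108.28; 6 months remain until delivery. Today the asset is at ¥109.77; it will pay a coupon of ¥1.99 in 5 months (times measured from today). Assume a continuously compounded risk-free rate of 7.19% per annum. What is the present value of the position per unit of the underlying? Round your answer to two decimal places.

¥3.38

PV(remaining coupons) I = 1.99·e^(−0.0719·5/12) = 1.9313
Current forward F = (S − I)·e^(rT) = (109.77 − 1.9313)·e^(0.0719·6/12) = 107.8387 × 1.036604 = 111.7860
Value (long) = (F − K)·e^(−rT) = (111.7860 − 108.28) × 0.964689 = 3.3822
Value = ¥3.38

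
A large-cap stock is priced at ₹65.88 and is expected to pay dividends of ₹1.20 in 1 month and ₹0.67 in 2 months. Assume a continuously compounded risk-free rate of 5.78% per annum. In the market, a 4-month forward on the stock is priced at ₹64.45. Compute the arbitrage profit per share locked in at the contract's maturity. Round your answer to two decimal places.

PV(dividends) I = 1.20·e^(−0.0578·1/12) + 0.67·e^(−0.0578·2/12) = 1.8578
Fair forward F* = (S − I)·e^(rT) = (65.88 − 1.8578)·e^0.019267 = 64.0222 × 1.019454 = 65.2677
Market ₹64.45 < fair 65.2677: forward underpriced → reverse cash-and-carry (short the stock, invest proceeds at r, pay the dividends, go long the forward).
Profit at T = |F_mkt − F*| = |64.45 − 65.2677| = ₹0.82 per share

₹0.82 per share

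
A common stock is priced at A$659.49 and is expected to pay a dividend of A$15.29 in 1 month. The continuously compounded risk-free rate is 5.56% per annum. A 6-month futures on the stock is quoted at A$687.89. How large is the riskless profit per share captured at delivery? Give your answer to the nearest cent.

A$25.46 per share

PV(dividends) I = 15.29·e^(−0.0556·1/12) = 15.2193
Fair futures F* = (S − I)·e^(rT) = (659.49 − 15.2193)·e^0.027800 = 644.2707 × 1.028190 = 662.4327
Market A$687.89 > fair 662.4327: forward overpriced → cash-and-carry (borrow at r, buy the stock and collect the dividends, short the forward).
Profit at T = |F_mkt − F*| = |687.89 − 662.4327| = A$25.46 per share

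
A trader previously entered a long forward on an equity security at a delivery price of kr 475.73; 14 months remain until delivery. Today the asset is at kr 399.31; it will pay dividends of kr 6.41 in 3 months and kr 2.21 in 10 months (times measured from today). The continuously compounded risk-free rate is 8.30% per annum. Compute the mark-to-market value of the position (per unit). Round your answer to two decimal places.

-kr 40.85

PV(remaining dividends) I = 6.41·e^(−0.0830·3/12) + 2.21·e^(−0.0830·10/12) = 8.3407
Current forward F = (S − I)·e^(rT) = (399.31 − 8.3407)·e^(0.0830·14/12) = 390.9693 × 1.101677 = 430.7219
Value (long) = (F − K)·e^(−rT) = (430.7219 − 475.73) × 0.907707 = -40.8542
Value = -kr 40.85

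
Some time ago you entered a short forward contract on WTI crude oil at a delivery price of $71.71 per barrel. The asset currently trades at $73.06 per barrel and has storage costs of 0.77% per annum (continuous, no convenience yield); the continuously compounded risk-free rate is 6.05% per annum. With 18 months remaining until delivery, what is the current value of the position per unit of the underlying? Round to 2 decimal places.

Current fair forward for the remaining 18 months: F = S·e^((r + u)·T), (r + u) = 0.0605 + 0.0077 = 0.0682
F = 73.06 · e^(0.0682 × 18/12) = 73.06 × 1.107716 = 80.9297
Value of long forward = (F − K)·e^(−rT) = (80.9297 − 71.71) · e^(−0.0605·18/12)
= 9.2197 × 0.913246 = 8.42
Short position value = −(long value) = -$8.42

-$8.42 per barrel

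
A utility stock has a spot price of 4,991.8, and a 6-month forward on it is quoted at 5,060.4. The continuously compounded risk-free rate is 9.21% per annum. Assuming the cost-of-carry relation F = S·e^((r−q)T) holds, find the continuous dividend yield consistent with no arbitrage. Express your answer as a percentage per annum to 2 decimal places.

6.48%

From F = S·e^((r−q)T): (r − q) = ln(F/S)/T
ln(5060.4/4991.8) = ln(1.013743) = 0.013649
(r − q) = 0.013649 / (6/12) = 0.027298
q = r − ln(F/S)/T = 0.0921 − 0.027298 = 0.064802
q = 6.48%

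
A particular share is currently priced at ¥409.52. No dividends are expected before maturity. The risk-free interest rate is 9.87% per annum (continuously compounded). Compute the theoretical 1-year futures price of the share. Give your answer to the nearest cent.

F = S·e^(rT) = 409.52 · e^(0.0987 × 1)
= 409.52 · e^0.098700 = 409.52 × 1.103735
F = ¥452.00

¥452.00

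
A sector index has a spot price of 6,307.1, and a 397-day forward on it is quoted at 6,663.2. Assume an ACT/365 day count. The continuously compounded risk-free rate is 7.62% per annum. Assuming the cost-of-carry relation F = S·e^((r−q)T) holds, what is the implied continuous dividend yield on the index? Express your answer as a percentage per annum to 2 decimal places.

From F = S·e^((r−q)T): (r − q) = ln(F/S)/T
ln(6663.2/6307.1) = ln(1.056460) = 0.054924
(r − q) = 0.054924 / (397/365) = 0.050497
q = r − ln(F/S)/T = 0.0762 − 0.050497 = 0.025703
q = 2.57%

2.57%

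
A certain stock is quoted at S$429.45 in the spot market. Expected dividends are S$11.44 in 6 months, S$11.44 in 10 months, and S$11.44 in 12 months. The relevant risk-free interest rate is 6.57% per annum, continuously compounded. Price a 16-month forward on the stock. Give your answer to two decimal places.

S$433.17

PV(dividends) I = 11.44·e^(−0.0657·6/12) + 11.44·e^(−0.0657·10/12) + 11.44·e^(−0.0657·12/12)
I = 11.0703 + 10.8305 + 10.7126 = 32.6134
F = (S − I)·e^(rT) = (429.45 − 32.6134) · e^(0.0657·16/12)
= 396.8366 · e^0.087600 = 396.8366 × 1.091551 = S$433.17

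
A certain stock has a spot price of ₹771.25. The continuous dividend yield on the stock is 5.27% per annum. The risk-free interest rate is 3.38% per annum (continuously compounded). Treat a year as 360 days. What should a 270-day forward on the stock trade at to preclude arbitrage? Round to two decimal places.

₹760.39

F = S·e^((r − q)T) = 771.25 · e^((0.0338 − 0.0527) × 270/360)
= 771.25 · e^-0.014175 = 771.25 × 0.985925
F = ₹760.39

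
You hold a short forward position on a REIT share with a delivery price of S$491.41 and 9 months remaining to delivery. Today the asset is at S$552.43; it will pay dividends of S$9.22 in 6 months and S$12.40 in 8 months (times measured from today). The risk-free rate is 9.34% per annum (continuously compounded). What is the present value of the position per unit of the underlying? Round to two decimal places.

-S$73.81

PV(remaining dividends) I = 9.22·e^(−0.0934·6/12) + 12.40·e^(−0.0934·8/12) = 20.4508
Current forward F = (S − I)·e^(rT) = (552.43 − 20.4508)·e^(0.0934·9/12) = 531.9792 × 1.072562 = 570.5807
Value (long) = (F − K)·e^(−rT) = (570.5807 − 491.41) × 0.932347 = 73.8146
Short position value = −(long value) = -S$73.81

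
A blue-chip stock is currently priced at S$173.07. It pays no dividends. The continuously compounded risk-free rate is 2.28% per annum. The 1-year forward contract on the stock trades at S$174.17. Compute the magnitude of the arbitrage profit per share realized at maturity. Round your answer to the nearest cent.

Fair forward: F* = S·e^(carry·T), with carry = r = 0.0228
F* = 173.07 · e^(0.0228 × 1) = 173.07 · e^0.022800 = 173.07 × 1.023062 = S$177.0613
Market S$174.17 < fair S$177.0613: forward underpriced → reverse cash-and-carry (short spot, go long the forward).
At maturity, profit = |F_mkt − F*| = |174.17 − 177.0613| = S$2.89 per share

S$2.89 per share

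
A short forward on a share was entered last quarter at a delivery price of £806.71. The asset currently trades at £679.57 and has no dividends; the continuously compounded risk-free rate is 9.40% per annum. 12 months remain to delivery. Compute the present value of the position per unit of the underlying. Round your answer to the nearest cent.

£54.76

Current fair forward for the remaining 12 months: F = S·e^(r·T), r = 0.0940
F = 679.57 · e^(0.0940 × 12/12) = 679.57 × 1.098560 = 746.5484
Value of long forward = (F − K)·e^(−rT) = (746.5484 − 806.71) · e^(−0.0940·12/12)
= -60.1616 × 0.910283 = -54.76
Short position value = −(long value) = £54.76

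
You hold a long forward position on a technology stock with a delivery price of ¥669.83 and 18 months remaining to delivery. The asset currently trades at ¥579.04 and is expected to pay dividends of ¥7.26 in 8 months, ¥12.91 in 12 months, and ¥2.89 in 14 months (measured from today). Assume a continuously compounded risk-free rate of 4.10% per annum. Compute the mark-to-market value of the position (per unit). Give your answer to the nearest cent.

PV(remaining dividends) I = 7.26·e^(−0.0410·8/12) + 12.91·e^(−0.0410·12/12) + 2.89·e^(−0.0410·14/12) = 22.2107
Current forward F = (S − I)·e^(rT) = (579.04 − 22.2107)·e^(0.0410·18/12) = 556.8293 × 1.063430 = 592.1490
Value (long) = (F − K)·e^(−rT) = (592.1490 − 669.83) × 0.940353 = -73.0476
Value = -¥73.05

-¥73.05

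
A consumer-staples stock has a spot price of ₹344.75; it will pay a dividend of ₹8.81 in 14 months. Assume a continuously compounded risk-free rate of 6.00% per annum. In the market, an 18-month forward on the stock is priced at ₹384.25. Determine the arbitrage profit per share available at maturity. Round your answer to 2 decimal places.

PV(dividends) I = 8.81·e^(−0.0600·14/12) = 8.2144
Fair forward F* = (S − I)·e^(rT) = (344.75 − 8.2144)·e^0.090000 = 336.5356 × 1.094174 = 368.2285
Market ₹384.25 > fair 368.2285: forward overpriced → cash-and-carry (borrow at r, buy the stock and collect the dividends, short the forward).
Profit at T = |F_mkt − F*| = |384.25 − 368.2285| = ₹16.02 per share

₹16.02 per share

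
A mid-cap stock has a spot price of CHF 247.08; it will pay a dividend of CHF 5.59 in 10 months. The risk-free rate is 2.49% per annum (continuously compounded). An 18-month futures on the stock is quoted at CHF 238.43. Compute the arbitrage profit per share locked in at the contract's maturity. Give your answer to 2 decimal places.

CHF 12.37 per share

PV(dividends) I = 5.59·e^(−0.0249·10/12) = 5.4752
Fair futures F* = (S − I)·e^(rT) = (247.08 − 5.4752)·e^0.037350 = 241.6048 × 1.038056 = 250.7993
Market CHF 238.43 < fair 250.7993: forward underpriced → reverse cash-and-carry (short the stock, invest proceeds at r, pay the dividends, go long the forward).
Profit at T = |F_mkt − F*| = |238.43 − 250.7993| = CHF 12.37 per share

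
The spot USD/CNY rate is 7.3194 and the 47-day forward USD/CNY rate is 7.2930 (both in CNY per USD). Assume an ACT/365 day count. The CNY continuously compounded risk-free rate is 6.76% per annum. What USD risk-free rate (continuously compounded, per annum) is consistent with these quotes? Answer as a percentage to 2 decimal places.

9.57%

F = S·e^((r_CNY − r_USD)T) ⇒ r_USD = r_CNY − ln(F/S)/T
ln(7.2930/7.3194) = -0.003613; /(47/365) = -0.028058
r_USD = 0.0676 + 0.028058 = 0.095658
r_USD = 9.57%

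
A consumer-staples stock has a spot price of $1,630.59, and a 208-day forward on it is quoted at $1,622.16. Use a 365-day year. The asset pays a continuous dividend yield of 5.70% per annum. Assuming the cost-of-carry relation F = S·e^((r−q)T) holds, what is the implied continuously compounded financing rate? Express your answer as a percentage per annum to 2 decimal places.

4.79%

From F = S·e^((r−q)T): (r − q) = ln(F/S)/T
ln(1622.16/1630.59) = ln(0.994830) = -0.005183
(r − q) = -0.005183 / (208/365) = -0.009095
r = ln(F/S)/T + q = -0.009095 + 0.0570 = 0.047905
r = 4.79%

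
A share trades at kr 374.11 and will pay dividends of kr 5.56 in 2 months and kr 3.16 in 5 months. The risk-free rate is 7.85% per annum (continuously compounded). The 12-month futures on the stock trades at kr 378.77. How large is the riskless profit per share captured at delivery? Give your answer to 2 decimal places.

kr 16.65 per share

PV(dividends) I = 5.56·e^(−0.0785·2/12) + 3.16·e^(−0.0785·5/12) = 8.5460
Fair futures F* = (S − I)·e^(rT) = (374.11 − 8.5460)·e^0.078500 = 365.5640 × 1.081663 = 395.4171
Market kr 378.77 < fair 395.4171: forward underpriced → reverse cash-and-carry (short the stock, invest proceeds at r, pay the dividends, go long the forward).
Profit at T = |F_mkt − F*| = |378.77 − 395.4171| = kr 16.65 per share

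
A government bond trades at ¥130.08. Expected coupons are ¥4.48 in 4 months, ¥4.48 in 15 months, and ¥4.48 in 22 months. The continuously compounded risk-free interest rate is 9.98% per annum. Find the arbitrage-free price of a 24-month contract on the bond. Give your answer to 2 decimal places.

PV(coupons) I = 4.48·e^(−0.0998·4/12) + 4.48·e^(−0.0998·15/12) + 4.48·e^(−0.0998·22/12)
I = 4.3334 + 3.9546 + 3.7309 = 12.0189
F = (S − I)·e^(rT) = (130.08 − 12.0189) · e^(0.0998·24/12)
= 118.0611 · e^0.199600 = 118.0611 × 1.220914 = ¥144.14

¥144.14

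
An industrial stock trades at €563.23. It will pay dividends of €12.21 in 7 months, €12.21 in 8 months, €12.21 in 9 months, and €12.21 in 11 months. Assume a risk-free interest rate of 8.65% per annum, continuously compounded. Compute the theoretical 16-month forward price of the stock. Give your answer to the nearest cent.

€580.62

PV(dividends) I = 12.21·e^(−0.0865·7/12) + 12.21·e^(−0.0865·8/12) + 12.21·e^(−0.0865·9/12) + 12.21·e^(−0.0865·11/12)
I = 11.6092 + 11.5258 + 11.4430 + 11.2792 = 45.8572
F = (S − I)·e^(rT) = (563.23 − 45.8572) · e^(0.0865·16/12)
= 517.3728 · e^0.115333 = 517.3728 × 1.122247 = €580.62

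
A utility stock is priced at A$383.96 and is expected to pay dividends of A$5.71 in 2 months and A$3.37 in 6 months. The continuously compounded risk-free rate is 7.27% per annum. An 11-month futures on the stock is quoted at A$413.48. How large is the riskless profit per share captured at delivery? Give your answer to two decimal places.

PV(dividends) I = 5.71·e^(−0.0727·2/12) + 3.37·e^(−0.0727·6/12) = 8.8909
Fair futures F* = (S − I)·e^(rT) = (383.96 − 8.8909)·e^0.066642 = 375.0691 × 1.068913 = 400.9162
Market A$413.48 > fair 400.9162: forward overpriced → cash-and-carry (borrow at r, buy the stock and collect the dividends, short the forward).
Profit at T = |F_mkt − F*| = |413.48 − 400.9162| = A$12.56 per share

A$12.56 per share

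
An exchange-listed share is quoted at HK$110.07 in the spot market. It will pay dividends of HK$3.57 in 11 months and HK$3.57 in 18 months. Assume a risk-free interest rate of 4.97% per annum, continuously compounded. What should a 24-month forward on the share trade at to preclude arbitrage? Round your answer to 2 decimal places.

PV(dividends) I = 3.57·e^(−0.0497·11/12) + 3.57·e^(−0.0497·18/12)
I = 3.4110 + 3.3135 = 6.7245
F = (S − I)·e^(rT) = (110.07 − 6.7245) · e^(0.0497·24/12)
= 103.3455 · e^0.099400 = 103.3455 × 1.104508 = HK$114.15

HK$114.15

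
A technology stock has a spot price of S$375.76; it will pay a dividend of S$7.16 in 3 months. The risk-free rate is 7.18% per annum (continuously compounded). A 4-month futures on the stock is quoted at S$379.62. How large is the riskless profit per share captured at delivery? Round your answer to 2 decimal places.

S$1.96 per share

PV(dividends) I = 7.16·e^(−0.0718·3/12) = 7.0326
Fair futures F* = (S − I)·e^(rT) = (375.76 − 7.0326)·e^0.023933 = 368.7274 × 1.024222 = 377.6587
Market S$379.62 > fair 377.6587: forward overpriced → cash-and-carry (borrow at r, buy the stock and collect the dividends, short the forward).
Profit at T = |F_mkt − F*| = |379.62 − 377.6587| = S$1.96 per share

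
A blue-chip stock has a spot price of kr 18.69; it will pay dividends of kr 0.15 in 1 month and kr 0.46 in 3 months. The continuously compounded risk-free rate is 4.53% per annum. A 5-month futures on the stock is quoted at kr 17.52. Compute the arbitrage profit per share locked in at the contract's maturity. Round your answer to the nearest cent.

PV(dividends) I = 0.15·e^(−0.0453·1/12) + 0.46·e^(−0.0453·3/12) = 0.6043
Fair futures F* = (S − I)·e^(rT) = (18.69 − 0.6043)·e^0.018875 = 18.0857 × 1.019054 = 18.4303
Market kr 17.52 < fair 18.4303: forward underpriced → reverse cash-and-carry (short the stock, invest proceeds at r, pay the dividends, go long the forward).
Profit at T = |F_mkt − F*| = |17.52 − 18.4303| = kr 0.91 per share

kr 0.91 per share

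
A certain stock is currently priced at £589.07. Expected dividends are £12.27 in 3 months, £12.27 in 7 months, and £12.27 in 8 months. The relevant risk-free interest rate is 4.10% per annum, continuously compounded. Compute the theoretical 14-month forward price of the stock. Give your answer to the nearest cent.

£580.10

PV(dividends) I = 12.27·e^(−0.0410·3/12) + 12.27·e^(−0.0410·7/12) + 12.27·e^(−0.0410·8/12)
I = 12.1449 + 11.9800 + 11.9392 = 36.0641
F = (S − I)·e^(rT) = (589.07 − 36.0641) · e^(0.0410·14/12)
= 553.0059 · e^0.047833 = 553.0059 × 1.048995 = £580.10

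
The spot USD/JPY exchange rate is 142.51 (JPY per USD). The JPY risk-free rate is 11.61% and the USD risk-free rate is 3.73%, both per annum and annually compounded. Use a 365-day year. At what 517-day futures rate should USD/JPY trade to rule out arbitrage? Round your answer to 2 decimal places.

158.08

By covered interest parity, F = S · (1+r_JPY)^T / (1+r_USD)^T
= 142.51 × 1.168338 / 1.053241 = 142.51 × 1.109279
F = 158.08 JPY per USD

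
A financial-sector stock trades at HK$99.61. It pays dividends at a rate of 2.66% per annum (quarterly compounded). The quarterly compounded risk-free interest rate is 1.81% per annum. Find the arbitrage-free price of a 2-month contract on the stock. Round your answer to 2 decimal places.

F = S · (1+r/4)^(4T) / (1+q/4)^(4T)
= 99.61 × 1.003014 / 1.004428 = 99.61 × 0.998592
F = HK$99.47

HK$99.47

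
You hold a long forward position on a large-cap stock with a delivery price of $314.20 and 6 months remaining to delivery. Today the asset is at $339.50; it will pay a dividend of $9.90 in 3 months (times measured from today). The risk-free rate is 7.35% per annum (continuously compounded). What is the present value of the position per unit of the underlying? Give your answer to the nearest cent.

$26.92

PV(remaining dividends) I = 9.90·e^(−0.0735·3/12) = 9.7197
Current forward F = (S − I)·e^(rT) = (339.50 − 9.7197)·e^(0.0735·6/12) = 329.7803 × 1.037434 = 342.1253
Value (long) = (F − K)·e^(−rT) = (342.1253 − 314.20) × 0.963917 = 26.9177
Value = $26.92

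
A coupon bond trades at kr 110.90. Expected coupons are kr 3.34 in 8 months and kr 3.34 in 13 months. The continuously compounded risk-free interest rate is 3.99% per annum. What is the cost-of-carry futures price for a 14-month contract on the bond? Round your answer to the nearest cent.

kr 109.43

PV(coupons) I = 3.34·e^(−0.0399·8/12) + 3.34·e^(−0.0399·13/12)
I = 3.2523 + 3.1987 = 6.4510
F = (S − I)·e^(rT) = (110.90 − 6.4510) · e^(0.0399·14/12)
= 104.4490 · e^0.046550 = 104.4490 × 1.047650 = kr 109.43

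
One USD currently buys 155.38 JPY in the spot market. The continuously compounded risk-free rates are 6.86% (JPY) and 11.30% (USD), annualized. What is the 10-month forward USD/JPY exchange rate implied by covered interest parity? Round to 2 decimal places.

F = S·e^((r_JPY − r_USD)T) = 155.38 · e^((0.0686 − 0.1130) × 10/12)
= 155.38 · e^-0.037000 = 155.38 × 0.963676
F = 149.74 JPY per USD

149.74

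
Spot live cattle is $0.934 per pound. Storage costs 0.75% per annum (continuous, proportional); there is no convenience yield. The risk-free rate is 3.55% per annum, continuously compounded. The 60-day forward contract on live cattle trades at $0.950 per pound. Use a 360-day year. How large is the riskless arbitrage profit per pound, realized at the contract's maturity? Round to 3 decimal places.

$0.009 per pound

Fair forward: F* = S·e^(carry·T), with carry = (r + u) = 0.0355 + 0.0075 = 0.0430
F* = 0.934 · e^(0.0430 × 60/360) = 0.934 · e^0.007167 = 0.934 × 1.007193 = $0.9407
Market $0.950 > fair $0.9407: forward overpriced → cash-and-carry (buy spot, short the forward).
At maturity, profit = |F_mkt − F*| = |0.950 − 0.9407| = $0.009 per pound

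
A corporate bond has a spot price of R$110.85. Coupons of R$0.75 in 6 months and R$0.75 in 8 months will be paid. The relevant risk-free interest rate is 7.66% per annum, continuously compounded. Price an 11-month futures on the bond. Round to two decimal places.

R$117.37

PV(coupons) I = 0.75·e^(−0.0766·6/12) + 0.75·e^(−0.0766·8/12)
I = 0.7218 + 0.7127 = 1.4345
F = (S − I)·e^(rT) = (110.85 − 1.4345) · e^(0.0766·11/12)
= 109.4155 · e^0.070217 = 109.4155 × 1.072741 = R$117.37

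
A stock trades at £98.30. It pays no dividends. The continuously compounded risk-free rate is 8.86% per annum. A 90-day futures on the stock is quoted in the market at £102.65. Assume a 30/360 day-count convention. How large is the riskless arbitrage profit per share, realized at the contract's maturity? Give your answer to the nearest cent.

Fair futures: F* = S·e^(carry·T), with carry = r = 0.0886
F* = 98.30 · e^(0.0886 × 90/360) = 98.30 · e^0.022150 = 98.30 × 1.022397 = £100.5016
Market £102.65 > fair £100.5016: forward overpriced → cash-and-carry (buy spot, short the forward).
At maturity, profit = |F_mkt − F*| = |102.65 − 100.5016| = £2.15 per share

£2.15 per share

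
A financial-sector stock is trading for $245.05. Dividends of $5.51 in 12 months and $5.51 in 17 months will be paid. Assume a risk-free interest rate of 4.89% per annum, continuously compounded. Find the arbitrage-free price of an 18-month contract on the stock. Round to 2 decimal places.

$252.52

PV(dividends) I = 5.51·e^(−0.0489·12/12) + 5.51·e^(−0.0489·17/12)
I = 5.2470 + 5.1412 = 10.3882
F = (S − I)·e^(rT) = (245.05 − 10.3882) · e^(0.0489·18/12)
= 234.6618 · e^0.073350 = 234.6618 × 1.076107 = $252.52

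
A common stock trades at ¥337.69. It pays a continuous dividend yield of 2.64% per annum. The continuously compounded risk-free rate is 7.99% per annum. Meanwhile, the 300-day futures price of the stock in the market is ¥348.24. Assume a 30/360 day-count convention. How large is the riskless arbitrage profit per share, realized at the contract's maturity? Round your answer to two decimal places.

¥4.85 per share

Fair futures: F* = S·e^(carry·T), with carry = (r − q) = 0.0799 − 0.0264 = 0.0535
F* = 337.69 · e^(0.0535 × 300/360) = 337.69 · e^0.044583 = 337.69 × 1.045592 = ¥353.0860
Market ¥348.24 < fair ¥353.0860: forward underpriced → reverse cash-and-carry (short spot, go long the forward).
At maturity, profit = |F_mkt − F*| = |348.24 − 353.0860| = ¥4.85 per share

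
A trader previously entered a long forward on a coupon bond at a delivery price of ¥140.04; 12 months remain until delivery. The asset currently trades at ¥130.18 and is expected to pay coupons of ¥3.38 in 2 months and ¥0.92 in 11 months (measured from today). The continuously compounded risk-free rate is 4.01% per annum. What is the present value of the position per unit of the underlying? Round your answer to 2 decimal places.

-¥8.60

PV(remaining coupons) I = 3.38·e^(−0.0401·2/12) + 0.92·e^(−0.0401·11/12) = 4.2443
Current forward F = (S − I)·e^(rT) = (130.18 − 4.2443)·e^(0.0401·12/12) = 125.9357 × 1.040915 = 131.0884
Value (long) = (F − K)·e^(−rT) = (131.0884 − 140.04) × 0.960693 = -8.5997
Value = -¥8.60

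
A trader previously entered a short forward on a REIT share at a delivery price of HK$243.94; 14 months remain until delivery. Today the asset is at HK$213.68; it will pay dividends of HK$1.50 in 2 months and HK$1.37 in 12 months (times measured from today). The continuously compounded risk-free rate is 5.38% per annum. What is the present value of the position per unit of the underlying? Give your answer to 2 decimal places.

HK$18.20

PV(remaining dividends) I = 1.50·e^(−0.0538·2/12) + 1.37·e^(−0.0538·12/12) = 2.7849
Current forward F = (S − I)·e^(rT) = (213.68 − 2.7849)·e^(0.0538·14/12) = 210.8951 × 1.064778 = 224.5565
Value (long) = (F − K)·e^(−rT) = (224.5565 − 243.94) × 0.939163 = -18.2043
Short position value = −(long value) = HK$18.20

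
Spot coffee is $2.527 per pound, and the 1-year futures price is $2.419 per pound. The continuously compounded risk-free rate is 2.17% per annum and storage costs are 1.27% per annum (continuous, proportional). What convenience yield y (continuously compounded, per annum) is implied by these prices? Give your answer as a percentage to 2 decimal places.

7.81%

F = S·e^((r+u−y)T) ⇒ (r+u−y) = ln(F/S)/T
ln(2.419/2.527) = -0.043679; /T ⇒ -0.043679
y = r + u − ln(F/S)/T = 0.0217 + 0.0127 + 0.043679 = 0.078079
y = 7.81%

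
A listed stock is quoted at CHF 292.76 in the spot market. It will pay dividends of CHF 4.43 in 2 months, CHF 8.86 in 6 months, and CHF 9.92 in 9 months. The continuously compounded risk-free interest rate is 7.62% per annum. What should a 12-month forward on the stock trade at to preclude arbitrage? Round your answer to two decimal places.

PV(dividends) I = 4.43·e^(−0.0762·2/12) + 8.86·e^(−0.0762·6/12) + 9.92·e^(−0.0762·9/12)
I = 4.3741 + 8.5288 + 9.3690 = 22.2719
F = (S − I)·e^(rT) = (292.76 − 22.2719) · e^(0.0762·12/12)
= 270.4881 · e^0.076200 = 270.4881 × 1.079178 = CHF 291.90

CHF 291.90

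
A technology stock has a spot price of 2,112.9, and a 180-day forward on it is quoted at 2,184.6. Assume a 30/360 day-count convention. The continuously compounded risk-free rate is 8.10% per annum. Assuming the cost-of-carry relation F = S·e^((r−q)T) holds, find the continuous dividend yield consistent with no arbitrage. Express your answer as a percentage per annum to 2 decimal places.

From F = S·e^((r−q)T): (r − q) = ln(F/S)/T
ln(2184.6/2112.9) = ln(1.033934) = 0.033371
(r − q) = 0.033371 / (180/360) = 0.066742
q = r − ln(F/S)/T = 0.0810 − 0.066742 = 0.014258
q = 1.43%

1.43%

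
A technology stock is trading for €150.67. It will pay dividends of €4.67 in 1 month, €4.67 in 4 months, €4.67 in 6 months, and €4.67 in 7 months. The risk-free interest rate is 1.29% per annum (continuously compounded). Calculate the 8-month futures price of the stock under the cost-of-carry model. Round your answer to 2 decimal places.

€133.22

PV(dividends) I = 4.67·e^(−0.0129·1/12) + 4.67·e^(−0.0129·4/12) + 4.67·e^(−0.0129·6/12) + 4.67·e^(−0.0129·7/12)
I = 4.6650 + 4.6500 + 4.6400 + 4.6350 = 18.5900
F = (S − I)·e^(rT) = (150.67 − 18.5900) · e^(0.0129·8/12)
= 132.0800 · e^0.008600 = 132.0800 × 1.008637 = €133.22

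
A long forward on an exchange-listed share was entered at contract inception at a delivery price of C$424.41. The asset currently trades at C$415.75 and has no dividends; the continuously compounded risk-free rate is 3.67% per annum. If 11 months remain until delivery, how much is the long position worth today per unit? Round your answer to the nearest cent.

Current fair forward for the remaining 11 months: F = S·e^(r·T), r = 0.0367
F = 415.75 · e^(0.0367 × 11/12) = 415.75 × 1.034214 = 429.9745
Value of long forward = (F − K)·e^(−rT) = (429.9745 − 424.41) · e^(−0.0367·11/12)
= 5.5645 × 0.966918 = 5.38

C$5.38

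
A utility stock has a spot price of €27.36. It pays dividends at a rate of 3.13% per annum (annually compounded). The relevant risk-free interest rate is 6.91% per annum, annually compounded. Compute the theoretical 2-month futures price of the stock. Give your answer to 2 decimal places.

€27.52

F = S · (1+r)^T / (1+q)^T
= 27.36 × 1.011198 / 1.005150 = 27.36 × 1.006017
F = €27.52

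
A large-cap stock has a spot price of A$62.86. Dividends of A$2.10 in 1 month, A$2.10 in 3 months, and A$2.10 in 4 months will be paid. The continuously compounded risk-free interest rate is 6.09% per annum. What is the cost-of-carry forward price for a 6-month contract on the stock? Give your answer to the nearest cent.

PV(dividends) I = 2.10·e^(−0.0609·1/12) + 2.10·e^(−0.0609·3/12) + 2.10·e^(−0.0609·4/12)
I = 2.0894 + 2.0683 + 2.0578 = 6.2155
F = (S − I)·e^(rT) = (62.86 − 6.2155) · e^(0.0609·6/12)
= 56.6445 · e^0.030450 = 56.6445 × 1.030918 = A$58.40

A$58.40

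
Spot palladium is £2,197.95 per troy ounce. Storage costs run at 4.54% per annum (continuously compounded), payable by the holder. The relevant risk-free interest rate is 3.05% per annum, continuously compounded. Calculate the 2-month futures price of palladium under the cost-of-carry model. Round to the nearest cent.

£2,225.93 per troy ounce

Net carry = r + u − y = 0.0305 + 0.0454 − 0.0000 = 0.0759
F = S·e^((r+u−y)T) = 2197.95 · e^(0.0759 × 2/12) = 2197.95 · e^0.01265000
= 2197.95 × 1.01273035 = £2,225.93 per troy ounce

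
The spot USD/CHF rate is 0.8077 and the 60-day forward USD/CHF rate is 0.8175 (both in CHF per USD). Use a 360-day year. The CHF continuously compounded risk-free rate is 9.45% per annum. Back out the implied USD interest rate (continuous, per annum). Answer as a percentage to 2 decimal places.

2.21%

F = S·e^((r_CHF − r_USD)T) ⇒ r_USD = r_CHF − ln(F/S)/T
ln(0.8175/0.8077) = 0.012060; /(60/360) = 0.072360
r_USD = 0.0945 − 0.072360 = 0.022140
r_USD = 2.21%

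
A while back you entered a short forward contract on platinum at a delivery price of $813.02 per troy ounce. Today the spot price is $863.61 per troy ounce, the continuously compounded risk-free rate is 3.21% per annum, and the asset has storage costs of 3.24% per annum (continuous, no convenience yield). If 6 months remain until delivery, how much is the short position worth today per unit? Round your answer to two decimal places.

Current fair forward for the remaining 6 months: F = S·e^((r + u)·T), (r + u) = 0.0321 + 0.0324 = 0.0645
F = 863.61 · e^(0.0645 × 6/12) = 863.61 × 1.032776 = 891.9157
Value of long forward = (F − K)·e^(−rT) = (891.9157 − 813.02) · e^(−0.0321·6/12)
= 78.8957 × 0.984078 = 77.64
Short position value = −(long value) = -$77.64

-$77.64 per troy ounce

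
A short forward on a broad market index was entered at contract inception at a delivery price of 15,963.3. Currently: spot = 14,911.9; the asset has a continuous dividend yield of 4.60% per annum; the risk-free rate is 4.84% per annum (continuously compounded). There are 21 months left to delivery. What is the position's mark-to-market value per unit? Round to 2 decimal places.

Current fair forward for the remaining 21 months: F = S·e^((r − q)·T), (r − q) = 0.0484 − 0.0460 = 0.0024
F = 14911.9 · e^(0.0024 × 21/12) = 14911.9 × 1.00420883 = 14974.6617
Value of long forward = (F − K)·e^(−rT) = (14974.6617 − 15963.3) · e^(−0.0484·21/12)
= -988.6383 × 0.91878788 = -908.35
Short position value = −(long value) = 908.35

908.35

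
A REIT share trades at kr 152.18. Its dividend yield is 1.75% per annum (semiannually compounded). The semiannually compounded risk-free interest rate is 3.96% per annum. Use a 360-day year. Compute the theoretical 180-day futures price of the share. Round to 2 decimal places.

kr 153.85

F = S · (1+r/2)^(2T) / (1+q/2)^(2T)
= 152.18 × 1.019800 / 1.008750 = 152.18 × 1.010954
F = kr 153.85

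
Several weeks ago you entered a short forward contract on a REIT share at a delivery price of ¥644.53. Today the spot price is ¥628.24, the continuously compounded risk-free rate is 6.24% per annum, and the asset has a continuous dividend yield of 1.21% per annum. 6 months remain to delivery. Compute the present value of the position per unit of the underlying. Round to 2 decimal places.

¥0.28

Current fair forward for the remaining 6 months: F = S·e^((r − q)·T), (r − q) = 0.0624 − 0.0121 = 0.0503
F = 628.24 · e^(0.0503 × 6/12) = 628.24 × 1.025469 = 644.2406
Value of long forward = (F − K)·e^(−rT) = (644.2406 − 644.53) · e^(−0.0624·6/12)
= -0.2894 × 0.969282 = -0.28
Short position value = −(long value) = ¥0.28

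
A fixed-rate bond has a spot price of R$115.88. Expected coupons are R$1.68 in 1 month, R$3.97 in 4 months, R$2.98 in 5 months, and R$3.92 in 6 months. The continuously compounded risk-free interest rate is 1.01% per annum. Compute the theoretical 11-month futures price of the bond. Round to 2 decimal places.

PV(coupons) I = 1.68·e^(−0.0101·1/12) + 3.97·e^(−0.0101·4/12) + 2.98·e^(−0.0101·5/12) + 3.92·e^(−0.0101·6/12)
I = 1.6786 + 3.9567 + 2.9675 + 3.9003 = 12.5031
F = (S − I)·e^(rT) = (115.88 − 12.5031) · e^(0.0101·11/12)
= 103.3769 · e^0.009258 = 103.3769 × 1.009301 = R$104.34

R$104.34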